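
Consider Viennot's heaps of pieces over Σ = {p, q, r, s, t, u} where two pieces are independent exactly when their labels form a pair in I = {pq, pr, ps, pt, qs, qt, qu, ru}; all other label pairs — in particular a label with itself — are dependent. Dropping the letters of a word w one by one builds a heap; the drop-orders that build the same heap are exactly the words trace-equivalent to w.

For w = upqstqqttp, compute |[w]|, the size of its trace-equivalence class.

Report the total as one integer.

piece 0:u — minimal
piece 1:p rests on {0:u}
piece 2:q — minimal
piece 3:s rests on {0:u}
piece 4:t rests on {3:s}
piece 5:q rests on {2:q}
piece 6:q rests on {5:q}
piece 7:t rests on {4:t}
piece 8:t rests on {7:t}
piece 9:p rests on {1:p}
minimal pieces: {0:u, 2:q}
ways to finish when only these pieces remain (= sum over removing one remaining piece with nothing left below it):
  1 left: {6}→1  {8}→1  {9}→1
  2 left: {1,9}→1  {5,6}→1  {6,8}→2  {6,9}→2  {7,8}→1  {8,9}→2
  3 left: {1,6,9}→3  {1,8,9}→3  {2,5,6}→1  {4,7,8}→1  {5,6,8}→3  {5,6,9}→3  {6,7,8}→3  {6,8,9}→6  {7,8,9}→3
  4 left: {1,5,6,9}→6  {1,6,8,9}→12  {1,7,8,9}→6  {2,5,6,8}→4  {2,5,6,9}→4  {3,4,7,8}→1  {4,6,7,8}→4  {4,7,8,9}→4  {5,6,7,8}→6  {5,6,8,9}→12  {6,7,8,9}→12
  5 left: {1,2,5,6,9}→10  {1,4,7,8,9}→10  {1,5,6,8,9}→30  {1,6,7,8,9}→30  {2,5,6,7,8}→10  {2,5,6,8,9}→20  {3,4,6,7,8}→5  {3,4,7,8,9}→5  {4,5,6,7,8}→10  {4,6,7,8,9}→20  {5,6,7,8,9}→30
  6 left: {1,2,5,6,8,9}→60  {1,3,4,7,8,9}→15  {1,4,6,7,8,9}→60  {1,5,6,7,8,9}→90  {2,4,5,6,7,8}→20  {2,5,6,7,8,9}→60  {3,4,5,6,7,8}→15  {3,4,6,7,8,9}→30  {4,5,6,7,8,9}→60
  7 left: {0,1,3,4,7,8,9}→15  {1,2,5,6,7,8,9}→210  {1,3,4,6,7,8,9}→105  {1,4,5,6,7,8,9}→210  {2,3,4,5,6,7,8}→35  {2,4,5,6,7,8,9}→140  {3,4,5,6,7,8,9}→105
  8 left: {0,1,3,4,6,7,8,9}→120  {1,2,4,5,6,7,8,9}→560  {1,3,4,5,6,7,8,9}→420  {2,3,4,5,6,7,8,9}→280
  placing 0:u first → 1260 extensions
  placing 2:q first → 540 extensions
total linear extensions = 1800

1800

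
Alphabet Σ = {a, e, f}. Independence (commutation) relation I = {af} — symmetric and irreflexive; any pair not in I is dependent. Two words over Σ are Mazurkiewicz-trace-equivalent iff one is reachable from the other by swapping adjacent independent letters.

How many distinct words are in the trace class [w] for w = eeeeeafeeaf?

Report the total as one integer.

0(e) covers ∅
1(e) covers 0:e
2(e) covers 1:e
3(e) covers 2:e
4(e) covers 3:e
5(a) covers 4:e
6(f) covers 4:e
7(e) covers 5:a, 6:f
8(e) covers 7:e
9(a) covers 8:e
10(f) covers 8:e
floor of heap: 0:e
completions by unplaced set U, small U first (add the entries for U minus each lowest piece of U):
  |U|=1: {9}:1  {10}:1
  |U|=2: {9,10}:2
  |U|=3: {8,9,10}:2
  |U|=4: {7,8,9,10}:2
  |U|=5: {5,7,8,9,10}:2  {6,7,8,9,10}:2
  |U|=6: {5,6,7,8,9,10}:4
  |U|=7: {4,5,6,7,8,9,10}:4
  |U|=8: {3,4,5,6,7,8,9,10}:4
  |U|=9: {2,3,4,5,6,7,8,9,10}:4
  start at 0(e): 4

4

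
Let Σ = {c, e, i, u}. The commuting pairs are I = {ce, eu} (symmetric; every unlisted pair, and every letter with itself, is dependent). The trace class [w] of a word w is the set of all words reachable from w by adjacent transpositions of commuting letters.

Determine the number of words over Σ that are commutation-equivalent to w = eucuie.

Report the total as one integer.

4

#0=e has no predecessor
#1=u has no predecessor
#2=c depends on [1:u]
#3=u depends on [2:c]
#4=i depends on [0:e, 3:u]
#5=e depends on [4:i]
sources: [0:e, 1:u]
N(rest) = Σ N(rest − s) over sources s of rest; N(one piece) = 1:
  size 1 → [5]=1
  size 2 → [4,5]=1
  size 3 → [0,4,5]=1  [3,4,5]=1
  size 4 → [0,3,4,5]=2  [2,3,4,5]=1
  first=0(e) contributes 1
  first=1(u) contributes 3
|[w]| = 4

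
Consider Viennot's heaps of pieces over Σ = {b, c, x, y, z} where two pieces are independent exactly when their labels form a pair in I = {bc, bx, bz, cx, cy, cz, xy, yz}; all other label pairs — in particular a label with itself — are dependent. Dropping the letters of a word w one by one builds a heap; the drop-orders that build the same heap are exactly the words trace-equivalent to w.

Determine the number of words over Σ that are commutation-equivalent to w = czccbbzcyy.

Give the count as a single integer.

piece 0:c — minimal
piece 1:z — minimal
piece 2:c rests on {0:c}
piece 3:c rests on {2:c}
piece 4:b — minimal
piece 5:b rests on {4:b}
piece 6:z rests on {1:z}
piece 7:c rests on {3:c}
piece 8:y rests on {5:b}
piece 9:y rests on {8:y}
minimal pieces: {0:c, 1:z, 4:b}
ways to finish when only these pieces remain (= sum over removing one remaining piece with nothing left below it):
  1 left: {6}→1  {7}→1  {9}→1
  2 left: {1,6}→1  {3,7}→1  {6,7}→2  {6,9}→2  {7,9}→2  {8,9}→1
  3 left: {1,6,7}→3  {1,6,9}→3  {2,3,7}→1  {3,6,7}→3  {3,7,9}→3  {5,8,9}→1  {6,7,9}→6  {6,8,9}→3  {7,8,9}→3
  4 left: {0,2,3,7}→1  {1,3,6,7}→6  {1,6,7,9}→12  {1,6,8,9}→6  {2,3,6,7}→4  {2,3,7,9}→4  {3,6,7,9}→12  {3,7,8,9}→6  {4,5,8,9}→1  {5,6,8,9}→4  {5,7,8,9}→4  {6,7,8,9}→12
  5 left: {0,2,3,6,7}→5  {0,2,3,7,9}→5  {1,2,3,6,7}→10  {1,3,6,7,9}→30  {1,5,6,8,9}→10  {1,6,7,8,9}→30  {2,3,6,7,9}→20  {2,3,7,8,9}→10  {3,5,7,8,9}→10  {3,6,7,8,9}→30  {4,5,6,8,9}→5  {4,5,7,8,9}→5  {5,6,7,8,9}→20
  6 left: {0,1,2,3,6,7}→15  {0,2,3,6,7,9}→30  {0,2,3,7,8,9}→15  {1,2,3,6,7,9}→60  {1,3,6,7,8,9}→90  {1,4,5,6,8,9}→15  {1,5,6,7,8,9}→60  {2,3,5,7,8,9}→20  {2,3,6,7,8,9}→60  {3,4,5,7,8,9}→15  {3,5,6,7,8,9}→60  {4,5,6,7,8,9}→30
  7 left: {0,1,2,3,6,7,9}→105  {0,2,3,5,7,8,9}→35  {0,2,3,6,7,8,9}→105  {1,2,3,6,7,8,9}→210  {1,3,5,6,7,8,9}→210  {1,4,5,6,7,8,9}→105  {2,3,4,5,7,8,9}→35  {2,3,5,6,7,8,9}→140  {3,4,5,6,7,8,9}→105
  8 left: {0,1,2,3,6,7,8,9}→420  {0,2,3,4,5,7,8,9}→70  {0,2,3,5,6,7,8,9}→280  {1,2,3,5,6,7,8,9}→560  {1,3,4,5,6,7,8,9}→420  {2,3,4,5,6,7,8,9}→280
  placing 0:c first → 1260 extensions
  placing 1:z first → 630 extensions
  placing 4:b first → 1260 extensions
total linear extensions = 3150

3150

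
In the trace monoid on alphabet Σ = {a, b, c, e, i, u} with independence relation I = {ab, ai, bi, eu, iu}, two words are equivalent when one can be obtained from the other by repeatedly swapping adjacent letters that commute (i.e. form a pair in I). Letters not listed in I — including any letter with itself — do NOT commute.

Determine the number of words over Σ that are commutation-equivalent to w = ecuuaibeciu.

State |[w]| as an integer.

20

drop 0:e onto floor
drop 1:c onto {0:e}
drop 2:u onto {1:c}
drop 3:u onto {2:u}
drop 4:a onto {3:u}
drop 5:i onto {1:c}
drop 6:b onto {3:u}
drop 7:e onto {4:a, 5:i, 6:b}
drop 8:c onto {7:e}
drop 9:i onto {8:c}
drop 10:u onto {8:c}
ground layer = {0:e}
drop-orders for the pieces not yet dropped (sum over which currently-grounded one goes next):
  1 to go: {9} 1  {10} 1
  2 to go: {9,10} 2
  3 to go: {8,9,10} 2
  4 to go: {7,8,9,10} 2
  5 to go: {4,7,8,9,10} 2  {5,7,8,9,10} 2  {6,7,8,9,10} 2
  6 to go: {4,5,7,8,9,10} 4  {4,6,7,8,9,10} 4  {5,6,7,8,9,10} 4
  7 to go: {3,4,6,7,8,9,10} 4  {4,5,6,7,8,9,10} 12
  8 to go: {2,3,4,6,7,8,9,10} 4  {3,4,5,6,7,8,9,10} 16
  9 to go: {2,3,4,5,6,7,8,9,10} 20
  if 0:e drops first: 20 orders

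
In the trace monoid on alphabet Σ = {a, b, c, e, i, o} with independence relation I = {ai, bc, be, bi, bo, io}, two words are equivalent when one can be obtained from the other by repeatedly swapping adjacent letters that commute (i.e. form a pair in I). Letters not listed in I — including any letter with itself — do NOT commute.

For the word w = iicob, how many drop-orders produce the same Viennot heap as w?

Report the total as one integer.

drop 0:i onto floor
drop 1:i onto {0:i}
drop 2:c onto {1:i}
drop 3:o onto {2:c}
drop 4:b onto floor
ground layer = {0:i, 4:b}
drop-orders for the pieces not yet dropped (sum over which currently-grounded one goes next):
  1 to go: {3} 1  {4} 1
  2 to go: {2,3} 1  {3,4} 2
  3 to go: {1,2,3} 1  {2,3,4} 3
  if 0:i drops first: 4 orders
  if 4:b drops first: 1 orders
heap linearizations: 5

5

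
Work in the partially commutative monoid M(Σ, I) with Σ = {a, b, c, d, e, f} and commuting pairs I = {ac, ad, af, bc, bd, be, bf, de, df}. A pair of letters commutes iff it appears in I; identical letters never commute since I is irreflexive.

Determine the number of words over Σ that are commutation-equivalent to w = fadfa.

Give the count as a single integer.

piece 0:f — minimal
piece 1:a — minimal
piece 2:d — minimal
piece 3:f rests on {0:f}
piece 4:a rests on {1:a}
minimal pieces: {0:f, 1:a, 2:d}
ways to finish when only these pieces remain (= sum over removing one remaining piece with nothing left below it):
  1 left: {2}→1  {3}→1  {4}→1
  2 left: {0,3}→1  {1,4}→1  {2,3}→2  {2,4}→2  {3,4}→2
  3 left: {0,2,3}→3  {0,3,4}→3  {1,2,4}→3  {1,3,4}→3  {2,3,4}→6
  placing 0:f first → 12 extensions
  placing 1:a first → 12 extensions
  placing 2:d first → 6 extensions
total linear extensions = 30

30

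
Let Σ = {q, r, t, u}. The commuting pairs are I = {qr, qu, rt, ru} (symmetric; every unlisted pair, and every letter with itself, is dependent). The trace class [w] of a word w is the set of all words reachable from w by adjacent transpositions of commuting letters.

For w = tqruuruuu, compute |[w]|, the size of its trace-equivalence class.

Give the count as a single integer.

216

#0=t has no predecessor
#1=q depends on [0:t]
#2=r has no predecessor
#3=u depends on [0:t]
#4=u depends on [3:u]
#5=r depends on [2:r]
#6=u depends on [4:u]
#7=u depends on [6:u]
#8=u depends on [7:u]
sources: [0:t, 2:r]
N(rest) = Σ N(rest − s) over sources s of rest; N(one piece) = 1:
  size 1 → [1]=1  [5]=1  [8]=1
  size 2 → [1,5]=2  [1,8]=2  [2,5]=1  [5,8]=2  [7,8]=1
  size 3 → [1,2,5]=3  [1,5,8]=6  [1,7,8]=3  [2,5,8]=3  [5,7,8]=3  [6,7,8]=1
  size 4 → [1,2,5,8]=12  [1,5,7,8]=12  [1,6,7,8]=4  [2,5,7,8]=6  [4,6,7,8]=1  [5,6,7,8]=4
  size 5 → [1,2,5,7,8]=30  [1,4,6,7,8]=5  [1,5,6,7,8]=20  [2,5,6,7,8]=10  [3,4,6,7,8]=1  [4,5,6,7,8]=5
  size 6 → [1,2,5,6,7,8]=60  [1,3,4,6,7,8]=6  [1,4,5,6,7,8]=30  [2,4,5,6,7,8]=15  [3,4,5,6,7,8]=6
  size 7 → [0,1,3,4,6,7,8]=6  [1,2,4,5,6,7,8]=105  [1,3,4,5,6,7,8]=42  [2,3,4,5,6,7,8]=21
  first=0(t) contributes 168
  first=2(r) contributes 48
|[w]| = 216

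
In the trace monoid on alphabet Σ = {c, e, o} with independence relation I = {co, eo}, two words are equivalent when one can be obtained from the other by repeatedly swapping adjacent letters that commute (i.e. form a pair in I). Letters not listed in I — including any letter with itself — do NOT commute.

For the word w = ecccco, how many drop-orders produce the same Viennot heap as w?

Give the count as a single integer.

6

piece 0:e — minimal
piece 1:c rests on {0:e}
piece 2:c rests on {1:c}
piece 3:c rests on {2:c}
piece 4:c rests on {3:c}
piece 5:o — minimal
minimal pieces: {0:e, 5:o}
ways to finish when only these pieces remain (= sum over removing one remaining piece with nothing left below it):
  1 left: {4}→1  {5}→1
  2 left: {3,4}→1  {4,5}→2
  3 left: {2,3,4}→1  {3,4,5}→3
  4 left: {1,2,3,4}→1  {2,3,4,5}→4
  placing 0:e first → 5 extensions
  placing 5:o first → 1 extensions
total linear extensions = 6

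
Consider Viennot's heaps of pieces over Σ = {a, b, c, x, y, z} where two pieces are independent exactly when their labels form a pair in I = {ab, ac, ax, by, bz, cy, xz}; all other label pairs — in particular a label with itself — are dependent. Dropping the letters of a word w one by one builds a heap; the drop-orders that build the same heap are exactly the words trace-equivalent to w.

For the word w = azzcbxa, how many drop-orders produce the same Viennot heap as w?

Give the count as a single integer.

4

#0=a has no predecessor
#1=z depends on [0:a]
#2=z depends on [1:z]
#3=c depends on [2:z]
#4=b depends on [3:c]
#5=x depends on [4:b]
#6=a depends on [2:z]
sources: [0:a]
N(rest) = Σ N(rest − s) over sources s of rest; N(one piece) = 1:
  size 1 → [5]=1  [6]=1
  size 2 → [4,5]=1  [5,6]=2
  size 3 → [3,4,5]=1  [4,5,6]=3
  size 4 → [3,4,5,6]=4
  size 5 → [2,3,4,5,6]=4
  first=0(a) contributes 4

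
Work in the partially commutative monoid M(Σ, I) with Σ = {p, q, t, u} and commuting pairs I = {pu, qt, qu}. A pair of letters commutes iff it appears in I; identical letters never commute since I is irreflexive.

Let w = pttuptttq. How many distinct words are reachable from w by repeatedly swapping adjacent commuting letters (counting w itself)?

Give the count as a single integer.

9

piece 0:p — minimal
piece 1:t rests on {0:p}
piece 2:t rests on {1:t}
piece 3:u rests on {2:t}
piece 4:p rests on {2:t}
piece 5:t rests on {3:u, 4:p}
piece 6:t rests on {5:t}
piece 7:t rests on {6:t}
piece 8:q rests on {4:p}
minimal pieces: {0:p}
ways to finish when only these pieces remain (= sum over removing one remaining piece with nothing left below it):
  1 left: {7}→1  {8}→1
  2 left: {6,7}→1  {7,8}→2
  3 left: {5,6,7}→1  {6,7,8}→3
  4 left: {3,5,6,7}→1  {5,6,7,8}→4
  5 left: {3,5,6,7,8}→5  {4,5,6,7,8}→4
  6 left: {3,4,5,6,7,8}→9
  7 left: {2,3,4,5,6,7,8}→9
  placing 0:p first → 9 extensions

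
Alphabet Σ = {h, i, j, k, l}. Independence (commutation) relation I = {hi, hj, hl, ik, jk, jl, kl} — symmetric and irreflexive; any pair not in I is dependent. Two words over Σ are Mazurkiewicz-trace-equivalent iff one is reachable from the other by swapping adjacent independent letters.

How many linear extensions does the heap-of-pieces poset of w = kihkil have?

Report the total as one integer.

20

piece 0:k — minimal
piece 1:i — minimal
piece 2:h rests on {0:k}
piece 3:k rests on {2:h}
piece 4:i rests on {1:i}
piece 5:l rests on {4:i}
minimal pieces: {0:k, 1:i}
ways to finish when only these pieces remain (= sum over removing one remaining piece with nothing left below it):
  1 left: {3}→1  {5}→1
  2 left: {2,3}→1  {3,5}→2  {4,5}→1
  3 left: {0,2,3}→1  {1,4,5}→1  {2,3,5}→3  {3,4,5}→3
  4 left: {0,2,3,5}→4  {1,3,4,5}→4  {2,3,4,5}→6
  placing 0:k first → 10 extensions
  placing 1:i first → 10 extensions
total linear extensions = 20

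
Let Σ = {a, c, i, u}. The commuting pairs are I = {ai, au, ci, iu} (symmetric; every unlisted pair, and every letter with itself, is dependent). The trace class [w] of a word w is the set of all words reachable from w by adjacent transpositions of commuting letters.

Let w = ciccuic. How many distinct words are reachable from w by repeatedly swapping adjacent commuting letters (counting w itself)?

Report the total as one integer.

21

drop 0:c onto floor
drop 1:i onto floor
drop 2:c onto {0:c}
drop 3:c onto {2:c}
drop 4:u onto {3:c}
drop 5:i onto {1:i}
drop 6:c onto {4:u}
ground layer = {0:c, 1:i}
drop-orders for the pieces not yet dropped (sum over which currently-grounded one goes next):
  1 to go: {5} 1  {6} 1
  2 to go: {1,5} 1  {4,6} 1  {5,6} 2
  3 to go: {1,5,6} 3  {3,4,6} 1  {4,5,6} 3
  4 to go: {1,4,5,6} 6  {2,3,4,6} 1  {3,4,5,6} 4
  5 to go: {0,2,3,4,6} 1  {1,3,4,5,6} 10  {2,3,4,5,6} 5
  if 0:c drops first: 15 orders
  if 1:i drops first: 6 orders
heap linearizations: 21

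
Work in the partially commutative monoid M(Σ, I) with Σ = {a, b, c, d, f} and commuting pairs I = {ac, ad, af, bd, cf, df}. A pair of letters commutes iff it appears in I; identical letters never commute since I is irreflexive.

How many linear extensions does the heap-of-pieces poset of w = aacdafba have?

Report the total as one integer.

100

0(a) covers ∅
1(a) covers 0:a
2(c) covers ∅
3(d) covers 2:c
4(a) covers 1:a
5(f) covers ∅
6(b) covers 2:c, 4:a, 5:f
7(a) covers 6:b
floor of heap: 0:a, 2:c, 5:f
completions by unplaced set U, small U first (add the entries for U minus each lowest piece of U):
  |U|=1: {3}:1  {7}:1
  |U|=2: {3,7}:2  {6,7}:1
  |U|=3: {3,6,7}:3  {4,6,7}:1  {5,6,7}:1
  |U|=4: {1,4,6,7}:1  {2,3,6,7}:3  {3,4,6,7}:4  {3,5,6,7}:4  {4,5,6,7}:2
  |U|=5: {0,1,4,6,7}:1  {1,3,4,6,7}:5  {1,4,5,6,7}:3  {2,3,4,6,7}:7  {2,3,5,6,7}:7  {3,4,5,6,7}:10
  |U|=6: {0,1,3,4,6,7}:6  {0,1,4,5,6,7}:4  {1,2,3,4,6,7}:12  {1,3,4,5,6,7}:18  {2,3,4,5,6,7}:24
  start at 0(a): 54
  start at 2(c): 28
  start at 5(f): 18
sum over floor = 100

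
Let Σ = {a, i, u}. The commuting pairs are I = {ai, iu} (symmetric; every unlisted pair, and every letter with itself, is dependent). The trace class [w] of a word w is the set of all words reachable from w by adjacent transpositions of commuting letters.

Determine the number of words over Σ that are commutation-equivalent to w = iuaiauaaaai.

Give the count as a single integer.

0(i) covers ∅
1(u) covers ∅
2(a) covers 1:u
3(i) covers 0:i
4(a) covers 2:a
5(u) covers 4:a
6(a) covers 5:u
7(a) covers 6:a
8(a) covers 7:a
9(a) covers 8:a
10(i) covers 3:i
floor of heap: 0:i, 1:u
completions by unplaced set U, small U first (add the entries for U minus each lowest piece of U):
  |U|=1: {9}:1  {10}:1
  |U|=2: {3,10}:1  {8,9}:1  {9,10}:2
  |U|=3: {0,3,10}:1  {3,9,10}:3  {7,8,9}:1  {8,9,10}:3
  |U|=4: {0,3,9,10}:4  {3,8,9,10}:6  {6,7,8,9}:1  {7,8,9,10}:4
  |U|=5: {0,3,8,9,10}:10  {3,7,8,9,10}:10  {5,6,7,8,9}:1  {6,7,8,9,10}:5
  |U|=6: {0,3,7,8,9,10}:20  {3,6,7,8,9,10}:15  {4,5,6,7,8,9}:1  {5,6,7,8,9,10}:6
  |U|=7: {0,3,6,7,8,9,10}:35  {2,4,5,6,7,8,9}:1  {3,5,6,7,8,9,10}:21  {4,5,6,7,8,9,10}:7
  |U|=8: {0,3,5,6,7,8,9,10}:56  {1,2,4,5,6,7,8,9}:1  {2,4,5,6,7,8,9,10}:8  {3,4,5,6,7,8,9,10}:28
  |U|=9: {0,3,4,5,6,7,8,9,10}:84  {1,2,4,5,6,7,8,9,10}:9  {2,3,4,5,6,7,8,9,10}:36
  start at 0(i): 45
  start at 1(u): 120
sum over floor = 165

165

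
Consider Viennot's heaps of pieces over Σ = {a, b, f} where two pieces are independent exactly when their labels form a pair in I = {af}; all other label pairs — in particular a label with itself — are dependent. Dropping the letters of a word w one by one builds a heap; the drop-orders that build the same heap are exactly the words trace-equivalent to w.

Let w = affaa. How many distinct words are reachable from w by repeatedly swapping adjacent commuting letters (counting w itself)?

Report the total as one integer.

#0=a has no predecessor
#1=f has no predecessor
#2=f depends on [1:f]
#3=a depends on [0:a]
#4=a depends on [3:a]
sources: [0:a, 1:f]
N(rest) = Σ N(rest − s) over sources s of rest; N(one piece) = 1:
  size 1 → [2]=1  [4]=1
  size 2 → [1,2]=1  [2,4]=2  [3,4]=1
  size 3 → [0,3,4]=1  [1,2,4]=3  [2,3,4]=3
  first=0(a) contributes 6
  first=1(f) contributes 4
|[w]| = 10

10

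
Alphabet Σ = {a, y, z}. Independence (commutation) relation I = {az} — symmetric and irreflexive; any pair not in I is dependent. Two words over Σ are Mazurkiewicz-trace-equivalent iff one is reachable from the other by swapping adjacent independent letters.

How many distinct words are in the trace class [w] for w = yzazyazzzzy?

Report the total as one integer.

15

drop 0:y onto floor
drop 1:z onto {0:y}
drop 2:a onto {0:y}
drop 3:z onto {1:z}
drop 4:y onto {2:a, 3:z}
drop 5:a onto {4:y}
drop 6:z onto {4:y}
drop 7:z onto {6:z}
drop 8:z onto {7:z}
drop 9:z onto {8:z}
drop 10:y onto {5:a, 9:z}
ground layer = {0:y}
drop-orders for the pieces not yet dropped (sum over which currently-grounded one goes next):
  1 to go: {10} 1
  2 to go: {5,10} 1  {9,10} 1
  3 to go: {5,9,10} 2  {8,9,10} 1
  4 to go: {5,8,9,10} 3  {7,8,9,10} 1
  5 to go: {5,7,8,9,10} 4  {6,7,8,9,10} 1
  6 to go: {5,6,7,8,9,10} 5
  7 to go: {4,5,6,7,8,9,10} 5
  8 to go: {2,4,5,6,7,8,9,10} 5  {3,4,5,6,7,8,9,10} 5
  9 to go: {1,3,4,5,6,7,8,9,10} 5  {2,3,4,5,6,7,8,9,10} 10
  if 0:y drops first: 15 orders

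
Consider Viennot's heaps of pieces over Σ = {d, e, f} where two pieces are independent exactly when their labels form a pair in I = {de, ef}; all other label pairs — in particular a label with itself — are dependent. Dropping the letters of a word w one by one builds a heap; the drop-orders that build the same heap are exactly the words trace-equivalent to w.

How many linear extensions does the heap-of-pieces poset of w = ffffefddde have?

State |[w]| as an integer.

0(f) covers ∅
1(f) covers 0:f
2(f) covers 1:f
3(f) covers 2:f
4(e) covers ∅
5(f) covers 3:f
6(d) covers 5:f
7(d) covers 6:d
8(d) covers 7:d
9(e) covers 4:e
floor of heap: 0:f, 4:e
completions by unplaced set U, small U first (add the entries for U minus each lowest piece of U):
  |U|=1: {8}:1  {9}:1
  |U|=2: {4,9}:1  {7,8}:1  {8,9}:2
  |U|=3: {4,8,9}:3  {6,7,8}:1  {7,8,9}:3
  |U|=4: {4,7,8,9}:6  {5,6,7,8}:1  {6,7,8,9}:4
  |U|=5: {3,5,6,7,8}:1  {4,6,7,8,9}:10  {5,6,7,8,9}:5
  |U|=6: {2,3,5,6,7,8}:1  {3,5,6,7,8,9}:6  {4,5,6,7,8,9}:15
  |U|=7: {1,2,3,5,6,7,8}:1  {2,3,5,6,7,8,9}:7  {3,4,5,6,7,8,9}:21
  |U|=8: {0,1,2,3,5,6,7,8}:1  {1,2,3,5,6,7,8,9}:8  {2,3,4,5,6,7,8,9}:28
  start at 0(f): 36
  start at 4(e): 9
sum over floor = 45

45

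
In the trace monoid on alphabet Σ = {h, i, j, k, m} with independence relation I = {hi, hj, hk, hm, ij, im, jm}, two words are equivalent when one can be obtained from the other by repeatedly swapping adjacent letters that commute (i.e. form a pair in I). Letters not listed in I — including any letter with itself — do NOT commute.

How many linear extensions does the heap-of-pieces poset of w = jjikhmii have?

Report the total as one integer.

72

#0=j has no predecessor
#1=j depends on [0:j]
#2=i has no predecessor
#3=k depends on [1:j, 2:i]
#4=h has no predecessor
#5=m depends on [3:k]
#6=i depends on [3:k]
#7=i depends on [6:i]
sources: [0:j, 2:i, 4:h]
N(rest) = Σ N(rest − s) over sources s of rest; N(one piece) = 1:
  size 1 → [4]=1  [5]=1  [7]=1
  size 2 → [4,5]=2  [4,7]=2  [5,7]=2  [6,7]=1
  size 3 → [4,5,7]=6  [4,6,7]=3  [5,6,7]=3
  size 4 → [3,5,6,7]=3  [4,5,6,7]=12
  size 5 → [1,3,5,6,7]=3  [2,3,5,6,7]=3  [3,4,5,6,7]=15
  size 6 → [0,1,3,5,6,7]=3  [1,2,3,5,6,7]=6  [1,3,4,5,6,7]=18  [2,3,4,5,6,7]=18
  first=0(j) contributes 42
  first=2(i) contributes 21
  first=4(h) contributes 9
|[w]| = 72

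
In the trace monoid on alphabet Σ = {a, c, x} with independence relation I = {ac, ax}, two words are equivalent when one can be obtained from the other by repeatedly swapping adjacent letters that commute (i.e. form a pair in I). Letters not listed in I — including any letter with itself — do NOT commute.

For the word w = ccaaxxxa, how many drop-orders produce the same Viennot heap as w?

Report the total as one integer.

#0=c has no predecessor
#1=c depends on [0:c]
#2=a has no predecessor
#3=a depends on [2:a]
#4=x depends on [1:c]
#5=x depends on [4:x]
#6=x depends on [5:x]
#7=a depends on [3:a]
sources: [0:c, 2:a]
N(rest) = Σ N(rest − s) over sources s of rest; N(one piece) = 1:
  size 1 → [6]=1  [7]=1
  size 2 → [3,7]=1  [5,6]=1  [6,7]=2
  size 3 → [2,3,7]=1  [3,6,7]=3  [4,5,6]=1  [5,6,7]=3
  size 4 → [1,4,5,6]=1  [2,3,6,7]=4  [3,5,6,7]=6  [4,5,6,7]=4
  size 5 → [0,1,4,5,6]=1  [1,4,5,6,7]=5  [2,3,5,6,7]=10  [3,4,5,6,7]=10
  size 6 → [0,1,4,5,6,7]=6  [1,3,4,5,6,7]=15  [2,3,4,5,6,7]=20
  first=0(c) contributes 35
  first=2(a) contributes 21
|[w]| = 56

56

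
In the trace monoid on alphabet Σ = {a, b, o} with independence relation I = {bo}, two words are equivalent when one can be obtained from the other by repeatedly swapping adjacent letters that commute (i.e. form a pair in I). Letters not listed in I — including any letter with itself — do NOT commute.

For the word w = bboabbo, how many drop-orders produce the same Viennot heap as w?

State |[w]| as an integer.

0(b) covers ∅
1(b) covers 0:b
2(o) covers ∅
3(a) covers 1:b, 2:o
4(b) covers 3:a
5(b) covers 4:b
6(o) covers 3:a
floor of heap: 0:b, 2:o
completions by unplaced set U, small U first (add the entries for U minus each lowest piece of U):
  |U|=1: {5}:1  {6}:1
  |U|=2: {4,5}:1  {5,6}:2
  |U|=3: {4,5,6}:3
  |U|=4: {3,4,5,6}:3
  |U|=5: {1,3,4,5,6}:3  {2,3,4,5,6}:3
  start at 0(b): 6
  start at 2(o): 3
sum over floor = 9

9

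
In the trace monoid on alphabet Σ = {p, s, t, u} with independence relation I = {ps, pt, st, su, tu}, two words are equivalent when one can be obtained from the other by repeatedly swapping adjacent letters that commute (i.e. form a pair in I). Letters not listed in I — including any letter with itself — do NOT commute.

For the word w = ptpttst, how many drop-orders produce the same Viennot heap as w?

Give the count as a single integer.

#0=p has no predecessor
#1=t has no predecessor
#2=p depends on [0:p]
#3=t depends on [1:t]
#4=t depends on [3:t]
#5=s has no predecessor
#6=t depends on [4:t]
sources: [0:p, 1:t, 5:s]
N(rest) = Σ N(rest − s) over sources s of rest; N(one piece) = 1:
  size 1 → [2]=1  [5]=1  [6]=1
  size 2 → [0,2]=1  [2,5]=2  [2,6]=2  [4,6]=1  [5,6]=2
  size 3 → [0,2,5]=3  [0,2,6]=3  [2,4,6]=3  [2,5,6]=6  [3,4,6]=1  [4,5,6]=3
  size 4 → [0,2,4,6]=6  [0,2,5,6]=12  [1,3,4,6]=1  [2,3,4,6]=4  [2,4,5,6]=12  [3,4,5,6]=4
  size 5 → [0,2,3,4,6]=10  [0,2,4,5,6]=30  [1,2,3,4,6]=5  [1,3,4,5,6]=5  [2,3,4,5,6]=20
  first=0(p) contributes 30
  first=1(t) contributes 60
  first=5(s) contributes 15
|[w]| = 105

105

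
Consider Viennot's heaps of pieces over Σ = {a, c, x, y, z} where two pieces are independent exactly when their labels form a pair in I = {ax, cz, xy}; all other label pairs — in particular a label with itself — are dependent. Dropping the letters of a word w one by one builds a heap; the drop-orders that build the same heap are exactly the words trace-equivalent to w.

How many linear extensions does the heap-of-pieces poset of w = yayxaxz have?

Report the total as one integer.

drop 0:y onto floor
drop 1:a onto {0:y}
drop 2:y onto {1:a}
drop 3:x onto floor
drop 4:a onto {2:y}
drop 5:x onto {3:x}
drop 6:z onto {4:a, 5:x}
ground layer = {0:y, 3:x}
drop-orders for the pieces not yet dropped (sum over which currently-grounded one goes next):
  1 to go: {6} 1
  2 to go: {4,6} 1  {5,6} 1
  3 to go: {2,4,6} 1  {3,5,6} 1  {4,5,6} 2
  4 to go: {1,2,4,6} 1  {2,4,5,6} 3  {3,4,5,6} 3
  5 to go: {0,1,2,4,6} 1  {1,2,4,5,6} 4  {2,3,4,5,6} 6
  if 0:y drops first: 10 orders
  if 3:x drops first: 5 orders
heap linearizations: 15

15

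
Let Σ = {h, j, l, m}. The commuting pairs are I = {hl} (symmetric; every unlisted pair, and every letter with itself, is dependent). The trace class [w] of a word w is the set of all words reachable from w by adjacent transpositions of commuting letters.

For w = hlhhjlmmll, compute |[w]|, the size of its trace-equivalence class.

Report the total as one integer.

4

#0=h has no predecessor
#1=l has no predecessor
#2=h depends on [0:h]
#3=h depends on [2:h]
#4=j depends on [1:l, 3:h]
#5=l depends on [4:j]
#6=m depends on [5:l]
#7=m depends on [6:m]
#8=l depends on [7:m]
#9=l depends on [8:l]
sources: [0:h, 1:l]
N(rest) = Σ N(rest − s) over sources s of rest; N(one piece) = 1:
  size 1 → [9]=1
  size 2 → [8,9]=1
  size 3 → [7,8,9]=1
  size 4 → [6,7,8,9]=1
  size 5 → [5,6,7,8,9]=1
  size 6 → [4,5,6,7,8,9]=1
  size 7 → [1,4,5,6,7,8,9]=1  [3,4,5,6,7,8,9]=1
  size 8 → [1,3,4,5,6,7,8,9]=2  [2,3,4,5,6,7,8,9]=1
  first=0(h) contributes 3
  first=1(l) contributes 1
|[w]| = 4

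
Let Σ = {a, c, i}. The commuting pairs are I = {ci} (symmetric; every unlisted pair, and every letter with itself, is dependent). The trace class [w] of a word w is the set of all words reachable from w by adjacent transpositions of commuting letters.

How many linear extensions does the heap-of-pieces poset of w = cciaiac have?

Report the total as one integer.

3

0(c) covers ∅
1(c) covers 0:c
2(i) covers ∅
3(a) covers 1:c, 2:i
4(i) covers 3:a
5(a) covers 4:i
6(c) covers 5:a
floor of heap: 0:c, 2:i
completions by unplaced set U, small U first (add the entries for U minus each lowest piece of U):
  |U|=1: {6}:1
  |U|=2: {5,6}:1
  |U|=3: {4,5,6}:1
  |U|=4: {3,4,5,6}:1
  |U|=5: {1,3,4,5,6}:1  {2,3,4,5,6}:1
  start at 0(c): 2
  start at 2(i): 1
sum over floor = 3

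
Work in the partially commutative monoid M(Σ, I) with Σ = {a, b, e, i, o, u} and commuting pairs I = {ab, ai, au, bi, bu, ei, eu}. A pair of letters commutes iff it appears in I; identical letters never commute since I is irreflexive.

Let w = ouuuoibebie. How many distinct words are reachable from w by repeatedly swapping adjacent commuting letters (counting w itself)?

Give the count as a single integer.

#0=o has no predecessor
#1=u depends on [0:o]
#2=u depends on [1:u]
#3=u depends on [2:u]
#4=o depends on [3:u]
#5=i depends on [4:o]
#6=b depends on [4:o]
#7=e depends on [6:b]
#8=b depends on [7:e]
#9=i depends on [5:i]
#10=e depends on [8:b]
sources: [0:o]
N(rest) = Σ N(rest − s) over sources s of rest; N(one piece) = 1:
  size 1 → [9]=1  [10]=1
  size 2 → [5,9]=1  [8,10]=1  [9,10]=2
  size 3 → [5,9,10]=3  [7,8,10]=1  [8,9,10]=3
  size 4 → [5,8,9,10]=6  [6,7,8,10]=1  [7,8,9,10]=4
  size 5 → [5,7,8,9,10]=10  [6,7,8,9,10]=5
  size 6 → [5,6,7,8,9,10]=15
  size 7 → [4,5,6,7,8,9,10]=15
  size 8 → [3,4,5,6,7,8,9,10]=15
  size 9 → [2,3,4,5,6,7,8,9,10]=15
  first=0(o) contributes 15

15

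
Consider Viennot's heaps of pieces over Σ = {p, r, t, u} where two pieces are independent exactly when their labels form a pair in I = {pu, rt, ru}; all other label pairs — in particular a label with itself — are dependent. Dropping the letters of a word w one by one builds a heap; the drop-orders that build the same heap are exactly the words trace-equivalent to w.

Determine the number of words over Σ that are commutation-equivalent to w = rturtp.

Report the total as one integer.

10

piece 0:r — minimal
piece 1:t — minimal
piece 2:u rests on {1:t}
piece 3:r rests on {0:r}
piece 4:t rests on {2:u}
piece 5:p rests on {3:r, 4:t}
minimal pieces: {0:r, 1:t}
ways to finish when only these pieces remain (= sum over removing one remaining piece with nothing left below it):
  1 left: {5}→1
  2 left: {3,5}→1  {4,5}→1
  3 left: {0,3,5}→1  {2,4,5}→1  {3,4,5}→2
  4 left: {0,3,4,5}→3  {1,2,4,5}→1  {2,3,4,5}→3
  placing 0:r first → 4 extensions
  placing 1:t first → 6 extensions
total linear extensions = 10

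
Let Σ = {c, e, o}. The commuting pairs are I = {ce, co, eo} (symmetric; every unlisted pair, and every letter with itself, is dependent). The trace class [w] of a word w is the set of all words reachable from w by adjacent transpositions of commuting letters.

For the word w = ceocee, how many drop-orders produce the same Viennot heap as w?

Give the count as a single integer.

60

#0=c has no predecessor
#1=e has no predecessor
#2=o has no predecessor
#3=c depends on [0:c]
#4=e depends on [1:e]
#5=e depends on [4:e]
sources: [0:c, 1:e, 2:o]
N(rest) = Σ N(rest − s) over sources s of rest; N(one piece) = 1:
  size 1 → [2]=1  [3]=1  [5]=1
  size 2 → [0,3]=1  [2,3]=2  [2,5]=2  [3,5]=2  [4,5]=1
  size 3 → [0,2,3]=3  [0,3,5]=3  [1,4,5]=1  [2,3,5]=6  [2,4,5]=3  [3,4,5]=3
  size 4 → [0,2,3,5]=12  [0,3,4,5]=6  [1,2,4,5]=4  [1,3,4,5]=4  [2,3,4,5]=12
  first=0(c) contributes 20
  first=1(e) contributes 30
  first=2(o) contributes 10
|[w]| = 60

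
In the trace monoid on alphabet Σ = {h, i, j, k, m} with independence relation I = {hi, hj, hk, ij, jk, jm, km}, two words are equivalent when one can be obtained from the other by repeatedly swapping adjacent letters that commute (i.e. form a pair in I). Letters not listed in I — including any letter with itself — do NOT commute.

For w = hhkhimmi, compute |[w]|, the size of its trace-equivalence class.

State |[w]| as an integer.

piece 0:h — minimal
piece 1:h rests on {0:h}
piece 2:k — minimal
piece 3:h rests on {1:h}
piece 4:i rests on {2:k}
piece 5:m rests on {3:h, 4:i}
piece 6:m rests on {5:m}
piece 7:i rests on {6:m}
minimal pieces: {0:h, 2:k}
ways to finish when only these pieces remain (= sum over removing one remaining piece with nothing left below it):
  1 left: {7}→1
  2 left: {6,7}→1
  3 left: {5,6,7}→1
  4 left: {3,5,6,7}→1  {4,5,6,7}→1
  5 left: {1,3,5,6,7}→1  {2,4,5,6,7}→1  {3,4,5,6,7}→2
  6 left: {0,1,3,5,6,7}→1  {1,3,4,5,6,7}→3  {2,3,4,5,6,7}→3
  placing 0:h first → 6 extensions
  placing 2:k first → 4 extensions
total linear extensions = 10

10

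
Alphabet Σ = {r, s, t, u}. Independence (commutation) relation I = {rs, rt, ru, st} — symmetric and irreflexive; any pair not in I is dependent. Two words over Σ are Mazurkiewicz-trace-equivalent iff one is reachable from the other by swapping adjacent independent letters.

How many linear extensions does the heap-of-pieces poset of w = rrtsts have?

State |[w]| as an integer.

#0=r has no predecessor
#1=r depends on [0:r]
#2=t has no predecessor
#3=s has no predecessor
#4=t depends on [2:t]
#5=s depends on [3:s]
sources: [0:r, 2:t, 3:s]
N(rest) = Σ N(rest − s) over sources s of rest; N(one piece) = 1:
  size 1 → [1]=1  [4]=1  [5]=1
  size 2 → [0,1]=1  [1,4]=2  [1,5]=2  [2,4]=1  [3,5]=1  [4,5]=2
  size 3 → [0,1,4]=3  [0,1,5]=3  [1,2,4]=3  [1,3,5]=3  [1,4,5]=6  [2,4,5]=3  [3,4,5]=3
  size 4 → [0,1,2,4]=6  [0,1,3,5]=6  [0,1,4,5]=12  [1,2,4,5]=12  [1,3,4,5]=12  [2,3,4,5]=6
  first=0(r) contributes 30
  first=2(t) contributes 30
  first=3(s) contributes 30
|[w]| = 90

90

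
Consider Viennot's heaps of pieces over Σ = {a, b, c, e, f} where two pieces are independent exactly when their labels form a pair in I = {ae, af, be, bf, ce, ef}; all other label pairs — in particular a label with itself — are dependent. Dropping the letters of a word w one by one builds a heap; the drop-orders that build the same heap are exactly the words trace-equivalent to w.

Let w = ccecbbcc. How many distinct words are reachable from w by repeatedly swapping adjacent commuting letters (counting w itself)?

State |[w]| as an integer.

8

piece 0:c — minimal
piece 1:c rests on {0:c}
piece 2:e — minimal
piece 3:c rests on {1:c}
piece 4:b rests on {3:c}
piece 5:b rests on {4:b}
piece 6:c rests on {5:b}
piece 7:c rests on {6:c}
minimal pieces: {0:c, 2:e}
ways to finish when only these pieces remain (= sum over removing one remaining piece with nothing left below it):
  1 left: {2}→1  {7}→1
  2 left: {2,7}→2  {6,7}→1
  3 left: {2,6,7}→3  {5,6,7}→1
  4 left: {2,5,6,7}→4  {4,5,6,7}→1
  5 left: {2,4,5,6,7}→5  {3,4,5,6,7}→1
  6 left: {1,3,4,5,6,7}→1  {2,3,4,5,6,7}→6
  placing 0:c first → 7 extensions
  placing 2:e first → 1 extensions
total linear extensions = 8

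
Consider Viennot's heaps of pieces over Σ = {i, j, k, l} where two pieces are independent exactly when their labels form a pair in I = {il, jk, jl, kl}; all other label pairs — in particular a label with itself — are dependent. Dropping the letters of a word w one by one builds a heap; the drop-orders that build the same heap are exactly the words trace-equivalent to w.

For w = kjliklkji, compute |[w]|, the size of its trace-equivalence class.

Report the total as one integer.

piece 0:k — minimal
piece 1:j — minimal
piece 2:l — minimal
piece 3:i rests on {0:k, 1:j}
piece 4:k rests on {3:i}
piece 5:l rests on {2:l}
piece 6:k rests on {4:k}
piece 7:j rests on {3:i}
piece 8:i rests on {6:k, 7:j}
minimal pieces: {0:k, 1:j, 2:l}
ways to finish when only these pieces remain (= sum over removing one remaining piece with nothing left below it):
  1 left: {5}→1  {8}→1
  2 left: {2,5}→1  {5,8}→2  {6,8}→1  {7,8}→1
  3 left: {2,5,8}→3  {4,6,8}→1  {5,6,8}→3  {5,7,8}→3  {6,7,8}→2
  4 left: {2,5,6,8}→6  {2,5,7,8}→6  {4,5,6,8}→4  {4,6,7,8}→3  {5,6,7,8}→8
  5 left: {2,4,5,6,8}→10  {2,5,6,7,8}→20  {3,4,6,7,8}→3  {4,5,6,7,8}→15
  6 left: {0,3,4,6,7,8}→3  {1,3,4,6,7,8}→3  {2,4,5,6,7,8}→45  {3,4,5,6,7,8}→18
  7 left: {0,1,3,4,6,7,8}→6  {0,3,4,5,6,7,8}→21  {1,3,4,5,6,7,8}→21  {2,3,4,5,6,7,8}→63
  placing 0:k first → 84 extensions
  placing 1:j first → 84 extensions
  placing 2:l first → 48 extensions
total linear extensions = 216

216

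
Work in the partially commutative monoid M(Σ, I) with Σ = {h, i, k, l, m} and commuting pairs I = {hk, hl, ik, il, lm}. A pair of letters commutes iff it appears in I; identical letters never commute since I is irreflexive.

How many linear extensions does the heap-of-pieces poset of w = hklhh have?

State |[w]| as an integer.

10

#0=h has no predecessor
#1=k has no predecessor
#2=l depends on [1:k]
#3=h depends on [0:h]
#4=h depends on [3:h]
sources: [0:h, 1:k]
N(rest) = Σ N(rest − s) over sources s of rest; N(one piece) = 1:
  size 1 → [2]=1  [4]=1
  size 2 → [1,2]=1  [2,4]=2  [3,4]=1
  size 3 → [0,3,4]=1  [1,2,4]=3  [2,3,4]=3
  first=0(h) contributes 6
  first=1(k) contributes 4
|[w]| = 10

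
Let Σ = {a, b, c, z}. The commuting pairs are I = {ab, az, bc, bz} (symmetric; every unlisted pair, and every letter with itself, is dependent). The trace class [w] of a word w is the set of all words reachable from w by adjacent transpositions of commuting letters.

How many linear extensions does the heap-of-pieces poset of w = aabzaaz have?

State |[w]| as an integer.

drop 0:a onto floor
drop 1:a onto {0:a}
drop 2:b onto floor
drop 3:z onto floor
drop 4:a onto {1:a}
drop 5:a onto {4:a}
drop 6:z onto {3:z}
ground layer = {0:a, 2:b, 3:z}
drop-orders for the pieces not yet dropped (sum over which currently-grounded one goes next):
  1 to go: {2} 1  {5} 1  {6} 1
  2 to go: {2,5} 2  {2,6} 2  {3,6} 1  {4,5} 1  {5,6} 2
  3 to go: {1,4,5} 1  {2,3,6} 3  {2,4,5} 3  {2,5,6} 6  {3,5,6} 3  {4,5,6} 3
  4 to go: {0,1,4,5} 1  {1,2,4,5} 4  {1,4,5,6} 4  {2,3,5,6} 12  {2,4,5,6} 12  {3,4,5,6} 6
  5 to go: {0,1,2,4,5} 5  {0,1,4,5,6} 5  {1,2,4,5,6} 20  {1,3,4,5,6} 10  {2,3,4,5,6} 30
  if 0:a drops first: 60 orders
  if 2:b drops first: 15 orders
  if 3:z drops first: 30 orders
heap linearizations: 105

105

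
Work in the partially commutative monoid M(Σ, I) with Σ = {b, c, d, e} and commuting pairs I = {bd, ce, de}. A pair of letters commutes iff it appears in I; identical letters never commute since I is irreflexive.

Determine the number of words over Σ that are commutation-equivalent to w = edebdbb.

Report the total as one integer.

21

0(e) covers ∅
1(d) covers ∅
2(e) covers 0:e
3(b) covers 2:e
4(d) covers 1:d
5(b) covers 3:b
6(b) covers 5:b
floor of heap: 0:e, 1:d
completions by unplaced set U, small U first (add the entries for U minus each lowest piece of U):
  |U|=1: {4}:1  {6}:1
  |U|=2: {1,4}:1  {4,6}:2  {5,6}:1
  |U|=3: {1,4,6}:3  {3,5,6}:1  {4,5,6}:3
  |U|=4: {1,4,5,6}:6  {2,3,5,6}:1  {3,4,5,6}:4
  |U|=5: {0,2,3,5,6}:1  {1,3,4,5,6}:10  {2,3,4,5,6}:5
  start at 0(e): 15
  start at 1(d): 6
sum over floor = 21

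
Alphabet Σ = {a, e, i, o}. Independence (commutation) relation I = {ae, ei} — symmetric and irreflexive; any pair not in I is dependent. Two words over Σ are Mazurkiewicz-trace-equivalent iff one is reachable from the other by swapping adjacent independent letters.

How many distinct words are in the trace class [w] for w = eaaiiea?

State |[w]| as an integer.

drop 0:e onto floor
drop 1:a onto floor
drop 2:a onto {1:a}
drop 3:i onto {2:a}
drop 4:i onto {3:i}
drop 5:e onto {0:e}
drop 6:a onto {4:i}
ground layer = {0:e, 1:a}
drop-orders for the pieces not yet dropped (sum over which currently-grounded one goes next):
  1 to go: {5} 1  {6} 1
  2 to go: {0,5} 1  {4,6} 1  {5,6} 2
  3 to go: {0,5,6} 3  {3,4,6} 1  {4,5,6} 3
  4 to go: {0,4,5,6} 6  {2,3,4,6} 1  {3,4,5,6} 4
  5 to go: {0,3,4,5,6} 10  {1,2,3,4,6} 1  {2,3,4,5,6} 5
  if 0:e drops first: 6 orders
  if 1:a drops first: 15 orders
heap linearizations: 21

21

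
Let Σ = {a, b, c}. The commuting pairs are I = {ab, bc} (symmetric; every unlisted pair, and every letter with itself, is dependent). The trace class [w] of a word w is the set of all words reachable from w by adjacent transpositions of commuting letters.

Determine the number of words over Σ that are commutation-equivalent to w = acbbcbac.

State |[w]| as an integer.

56

drop 0:a onto floor
drop 1:c onto {0:a}
drop 2:b onto floor
drop 3:b onto {2:b}
drop 4:c onto {1:c}
drop 5:b onto {3:b}
drop 6:a onto {4:c}
drop 7:c onto {6:a}
ground layer = {0:a, 2:b}
drop-orders for the pieces not yet dropped (sum over which currently-grounded one goes next):
  1 to go: {5} 1  {7} 1
  2 to go: {3,5} 1  {5,7} 2  {6,7} 1
  3 to go: {2,3,5} 1  {3,5,7} 3  {4,6,7} 1  {5,6,7} 3
  4 to go: {1,4,6,7} 1  {2,3,5,7} 4  {3,5,6,7} 6  {4,5,6,7} 4
  5 to go: {0,1,4,6,7} 1  {1,4,5,6,7} 5  {2,3,5,6,7} 10  {3,4,5,6,7} 10
  6 to go: {0,1,4,5,6,7} 6  {1,3,4,5,6,7} 15  {2,3,4,5,6,7} 20
  if 0:a drops first: 35 orders
  if 2:b drops first: 21 orders
heap linearizations: 56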